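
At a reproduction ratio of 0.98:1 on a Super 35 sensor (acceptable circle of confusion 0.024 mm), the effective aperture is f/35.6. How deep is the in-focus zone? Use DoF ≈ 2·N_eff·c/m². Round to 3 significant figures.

1.78 mm

At magnification m, DoF ≈ 2·N_eff·c/m² = 2 × 35.6 × 0.024 / 0.98² = 1.709 / 0.9604 ≈ 1.78 mm.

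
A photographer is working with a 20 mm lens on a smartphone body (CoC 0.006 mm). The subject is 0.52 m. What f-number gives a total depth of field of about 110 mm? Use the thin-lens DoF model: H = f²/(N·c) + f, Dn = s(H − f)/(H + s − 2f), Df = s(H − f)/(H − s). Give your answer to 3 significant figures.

f/13.9

Write h = H − f = f²/(N·c). The thin-lens limits are Dn = s·h/(h + (s−f)) and Df = s·h/(h − (s−f)), so DoF = Df − Dn = 2·s·(s−f)·h / (h² − (s−f)²).
That is a quadratic in h: DoF·h² − 2·s·(s−f)·h − DoF·(s−f)² = 0 ⇒ h = (s−f)·(s + √(s² + DoF²)) / DoF = 500 × (520 + √(520² + 110²)) / 110 = 500 × (520 + 531.507) / 110 ≈ 4779.6 mm.
Then N = f²/(c·h) = 20² / (0.006 × 4779.6) = 400 / 28.677 ≈ 13.9.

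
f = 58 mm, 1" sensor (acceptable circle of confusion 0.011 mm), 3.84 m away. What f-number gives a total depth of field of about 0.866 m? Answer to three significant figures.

Write h = H − f = f²/(N·c). The thin-lens limits are Dn = s·h/(h + (s−f)) and Df = s·h/(h − (s−f)), so DoF = Df − Dn = 2·s·(s−f)·h / (h² − (s−f)²).
That is a quadratic in h: DoF·h² − 2·s·(s−f)·h − DoF·(s−f)² = 0 ⇒ h = (s−f)·(s + √(s² + DoF²)) / DoF = 3782 × (3840 + √(3840² + 866²)) / 866 = 3782 × (3840 + 3936.44) / 866 ≈ 33961 mm.
Then N = f²/(c·h) = 58² / (0.011 × 33961) = 3364 / 373.57 ≈ 9.

f/9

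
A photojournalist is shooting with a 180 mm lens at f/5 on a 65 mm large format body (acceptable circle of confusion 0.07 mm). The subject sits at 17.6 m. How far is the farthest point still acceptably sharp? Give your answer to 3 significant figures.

21.7 m

Hyperfocal distance H = f²/(N·c) + f = 180²/(5 × 0.07) + 180 = 32400/0.35 + 180 ≈ 92751.4 mm ≈ 92.75 m.
Far limit Df = s·(H − f)/(H − s) = 17600 × (92751.4 − 180) / (92751.4 − 17600) = 17600 × 92571.4 / 75151.4 ≈ 21680 mm ≈ 21.7 m.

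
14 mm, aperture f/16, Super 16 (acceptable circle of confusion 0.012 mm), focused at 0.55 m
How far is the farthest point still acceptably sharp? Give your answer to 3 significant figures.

Hyperfocal distance H = f²/(N·c) + f = 14²/(16 × 0.012) + 14 = 196/0.192 + 14 ≈ 1034.8 mm ≈ 1.035 m.
Far limit Df = s·(H − f)/(H − s) = 550 × (1034.8 − 14) / (1034.8 − 550) = 550 × 1020.8 / 484.8 ≈ 1158.0 mm ≈ 1.16 m.

1.16 m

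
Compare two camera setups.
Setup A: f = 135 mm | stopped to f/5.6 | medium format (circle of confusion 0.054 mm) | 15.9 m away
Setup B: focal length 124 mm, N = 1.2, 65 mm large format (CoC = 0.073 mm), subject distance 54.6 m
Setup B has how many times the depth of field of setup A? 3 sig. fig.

4.20

Setup A: H = 135²/(5.6×0.054) + 135 ≈ 60402.9 mm; DoF = Df − Dn = 21532.5 − 12603.2 ≈ 8929.3 mm.
Setup B: H = 124²/(1.2×0.073) + 124 ≈ 175649.1 mm; DoF = Df − Dn = 79172 − 41668 ≈ 37504 mm.
Ratio = 37504 / 8929.3 ≈ 4.20.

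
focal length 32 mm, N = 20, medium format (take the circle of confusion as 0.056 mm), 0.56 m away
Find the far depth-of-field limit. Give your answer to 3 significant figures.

1.33 m

Hyperfocal distance H = f²/(N·c) + f = 32²/(20 × 0.056) + 32 = 1024/1.12 + 32 ≈ 946.3 mm ≈ 0.946 m.
Far limit Df = s·(H − f)/(H − s) = 560 × (946.3 − 32) / (946.3 − 560) = 560 × 914.3 / 386.3 ≈ 1325.4 mm ≈ 1.33 m.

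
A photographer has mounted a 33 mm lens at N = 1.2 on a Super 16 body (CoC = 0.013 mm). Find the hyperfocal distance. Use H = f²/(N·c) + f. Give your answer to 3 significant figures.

69.8 m

Hyperfocal distance H = f²/(N·c) + f = 33²/(1.2 × 0.013) + 33 = 1089/0.0156 + 33 ≈ 69840.7 mm ≈ 69.8 m.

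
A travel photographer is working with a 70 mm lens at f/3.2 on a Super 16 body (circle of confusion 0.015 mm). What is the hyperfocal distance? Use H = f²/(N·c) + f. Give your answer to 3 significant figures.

102 m

Hyperfocal distance H = f²/(N·c) + f = 70²/(3.2 × 0.015) + 70 = 4900/0.048 + 70 ≈ 102153.3 mm ≈ 102 m.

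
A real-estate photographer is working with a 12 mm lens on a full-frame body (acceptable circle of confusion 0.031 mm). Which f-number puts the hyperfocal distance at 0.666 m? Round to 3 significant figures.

f/7.10

Rearrange H = f²/(N·c) + f for N: N = f² / ((H − f)·c).
N = 12² / ((666 − 12) × 0.031) = 144 / 20.27 ≈ 7.10.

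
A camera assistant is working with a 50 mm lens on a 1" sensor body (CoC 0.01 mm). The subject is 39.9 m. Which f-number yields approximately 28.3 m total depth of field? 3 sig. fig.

f/2.00

Write h = H − f = f²/(N·c). The thin-lens limits are Dn = s·h/(h + (s−f)) and Df = s·h/(h − (s−f)), so DoF = Df − Dn = 2·s·(s−f)·h / (h² − (s−f)²).
That is a quadratic in h: DoF·h² − 2·s·(s−f)·h − DoF·(s−f)² = 0 ⇒ h = (s−f)·(s + √(s² + DoF²)) / DoF = 39850 × (39900 + √(39900² + 28300²)) / 28300 = 39850 × (39900 + 48917.3) / 28300 ≈ 125066 mm.
Then N = f²/(c·h) = 50² / (0.01 × 125066) = 2500 / 1250.7 ≈ 2.00.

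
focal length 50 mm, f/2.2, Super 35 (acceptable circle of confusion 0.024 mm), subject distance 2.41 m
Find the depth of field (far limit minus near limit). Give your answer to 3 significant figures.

Hyperfocal distance H = f²/(N·c) + f = 50²/(2.2 × 0.024) + 50 = 2500/0.0528 + 50 ≈ 47398.5 mm ≈ 47.40 m.
Near limit Dn = s·(H − f)/(H + s − 2f) = 2410 × (47398.5 − 50) / (47398.5 + 2410 − 2 × 50) = 2410 × 47348.5 / 49708.5 ≈ 2295.58 mm.
Far limit Df = s·(H − f)/(H − s) = 2410 × (47398.5 − 50) / (47398.5 − 2410) = 2410 × 47348.5 / 44988.5 ≈ 2536.42 mm.
Depth of field = Df − Dn = 2536.42 − 2295.58 ≈ 240.84 mm.

241 mm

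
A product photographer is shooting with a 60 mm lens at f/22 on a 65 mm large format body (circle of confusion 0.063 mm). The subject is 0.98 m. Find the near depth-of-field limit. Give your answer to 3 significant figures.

0.724 m

Hyperfocal distance H = f²/(N·c) + f = 60²/(22 × 0.063) + 60 = 3600/1.386 + 60 ≈ 2657.4 mm ≈ 2.657 m.
Near limit Dn = s·(H − f)/(H + s − 2f) = 980 × (2657.4 − 60) / (2657.4 + 980 − 2 × 60) = 980 × 2597.4 / 3517.4 ≈ 723.67 mm ≈ 0.724 m.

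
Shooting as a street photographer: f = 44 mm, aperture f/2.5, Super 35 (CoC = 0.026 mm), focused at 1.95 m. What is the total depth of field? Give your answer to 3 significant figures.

Hyperfocal distance H = f²/(N·c) + f = 44²/(2.5 × 0.026) + 44 = 1936/0.065 + 44 ≈ 29828.6 mm ≈ 29.83 m.
Near limit Dn = s·(H − f)/(H + s − 2f) = 1950 × (29828.6 − 44) / (29828.6 + 1950 − 2 × 44) = 1950 × 29784.6 / 31690.6 ≈ 1832.72 mm.
Far limit Df = s·(H − f)/(H − s) = 1950 × (29828.6 − 44) / (29828.6 − 1950) = 1950 × 29784.6 / 27878.6 ≈ 2083.32 mm.
Depth of field = Df − Dn = 2083.32 − 1832.72 ≈ 250.60 mm.

251 mm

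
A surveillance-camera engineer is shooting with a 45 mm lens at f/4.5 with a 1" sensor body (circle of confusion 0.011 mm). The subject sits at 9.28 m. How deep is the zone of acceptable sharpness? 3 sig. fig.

4.41 m

Hyperfocal distance H = f²/(N·c) + f = 45²/(4.5 × 0.011) + 45 = 2025/0.0495 + 45 ≈ 40954.1 mm ≈ 40.95 m.
Near limit Dn = s·(H − f)/(H + s − 2f) = 9280 × (40954.1 − 45) / (40954.1 + 9280 − 2 × 45) = 9280 × 40909.1 / 50144.1 ≈ 7570.9 mm.
Far limit Df = s·(H − f)/(H − s) = 9280 × (40954.1 − 45) / (40954.1 − 9280) = 9280 × 40909.1 / 31674.1 ≈ 11985.7 mm.
Depth of field = Df − Dn = 11985.7 − 7570.9 ≈ 4414.8 mm ≈ 4.41 m.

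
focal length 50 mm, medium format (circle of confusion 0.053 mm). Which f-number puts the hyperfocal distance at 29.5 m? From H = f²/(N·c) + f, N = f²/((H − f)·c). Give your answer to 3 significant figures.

Rearrange H = f²/(N·c) + f for N: N = f² / ((H − f)·c).
N = 50² / ((29500 − 50) × 0.053) = 2500 / 1561 ≈ 1.60.

f/1.60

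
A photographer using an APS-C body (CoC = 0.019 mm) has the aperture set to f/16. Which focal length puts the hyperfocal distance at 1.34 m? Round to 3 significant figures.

20.0 mm

From H = f²/(N·c) + f, with f ≪ H: f ≈ √(H·N·c) = √(1340 × 16 × 0.019) = √407.36 ≈ 20.18 mm.
Exact: f² + N·c·f − N·c·H = 0 ⇒ f = (−N·c + √((N·c)² + 4·N·c·H))/2 = (−0.304 + √1629.5)/2 ≈ 20.032 mm ≈ 20.0 mm.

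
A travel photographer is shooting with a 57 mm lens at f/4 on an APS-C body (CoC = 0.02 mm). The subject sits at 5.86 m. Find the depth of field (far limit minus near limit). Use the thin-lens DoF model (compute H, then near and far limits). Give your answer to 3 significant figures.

Hyperfocal distance H = f²/(N·c) + f = 57²/(4 × 0.02) + 57 = 3249/0.08 + 57 ≈ 40669.5 mm ≈ 40.67 m.
Near limit Dn = s·(H − f)/(H + s − 2f) = 5860 × (40669.5 − 57) / (40669.5 + 5860 − 2 × 57) = 5860 × 40612.5 / 46415.5 ≈ 5127.4 mm.
Far limit Df = s·(H − f)/(H − s) = 5860 × (40669.5 − 57) / (40669.5 − 5860) = 5860 × 40612.5 / 34809.5 ≈ 6836.9 mm.
Depth of field = Df − Dn = 6836.9 − 5127.4 ≈ 1709.5 mm ≈ 1.71 m.

1.71 m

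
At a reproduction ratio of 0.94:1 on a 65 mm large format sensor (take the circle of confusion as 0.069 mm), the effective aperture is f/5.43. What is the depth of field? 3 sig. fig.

At magnification m, DoF ≈ 2·N_eff·c/m² = 2 × 5.43 × 0.069 / 0.94² = 0.7493 / 0.8836 ≈ 0.848 mm.

0.848 mm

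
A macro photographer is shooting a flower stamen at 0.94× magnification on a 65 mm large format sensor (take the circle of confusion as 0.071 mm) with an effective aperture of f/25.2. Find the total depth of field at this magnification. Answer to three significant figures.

4.05 mm

At magnification m, DoF ≈ 2·N_eff·c/m² = 2 × 25.2 × 0.071 / 0.94² = 3.578 / 0.8836 ≈ 4.05 mm.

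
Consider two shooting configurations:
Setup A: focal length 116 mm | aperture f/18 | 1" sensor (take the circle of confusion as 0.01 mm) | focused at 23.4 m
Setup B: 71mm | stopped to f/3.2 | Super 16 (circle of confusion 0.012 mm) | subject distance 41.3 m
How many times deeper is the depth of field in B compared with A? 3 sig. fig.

1.78

Setup A: H = 116²/(18×0.01) + 116 ≈ 74871.6 mm; DoF = Df − Dn = 33985 − 17843 ≈ 16142 mm.
Setup B: H = 71²/(3.2×0.012) + 71 ≈ 131347.0 mm; DoF = Df − Dn = 60210 − 31429 ≈ 28781 mm.
Ratio = 28781 / 16142 ≈ 1.78.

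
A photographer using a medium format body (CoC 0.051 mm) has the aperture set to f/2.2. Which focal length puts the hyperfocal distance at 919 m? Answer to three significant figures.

321 mm

From H = f²/(N·c) + f, with f ≪ H: f ≈ √(H·N·c) = √(919000 × 2.2 × 0.051) = √103112 ≈ 321.1 mm.
The +f correction barely moves this — solving exactly, f² + N·c·f − N·c·H = 0 ⇒ f = (−N·c + √((N·c)² + 4·N·c·H))/2 = (−0.1122 + √412447)/2 ≈ 321.05 mm, so f ≈ 321 mm.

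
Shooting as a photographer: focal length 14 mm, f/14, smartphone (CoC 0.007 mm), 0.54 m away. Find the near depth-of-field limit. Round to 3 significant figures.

428 mm

Hyperfocal distance H = f²/(N·c) + f = 14²/(14 × 0.007) + 14 = 196/0.098 + 14 ≈ 2014.0 mm ≈ 2.014 m.
Near limit Dn = s·(H − f)/(H + s − 2f) = 540 × (2014.0 − 14) / (2014.0 + 540 − 2 × 14) = 540 × 2000.0 / 2526.0 ≈ 427.55 mm.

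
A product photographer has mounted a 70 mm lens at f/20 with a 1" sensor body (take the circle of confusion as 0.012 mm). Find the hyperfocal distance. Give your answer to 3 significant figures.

20.5 m

Hyperfocal distance H = f²/(N·c) + f = 70²/(20 × 0.012) + 70 = 4900/0.24 + 70 ≈ 20486.7 mm ≈ 20.5 m.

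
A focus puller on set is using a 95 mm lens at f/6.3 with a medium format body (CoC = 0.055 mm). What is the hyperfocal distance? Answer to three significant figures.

26.1 m

Hyperfocal distance H = f²/(N·c) + f = 95²/(6.3 × 0.055) + 95 = 9025/0.3465 + 95 ≈ 26141.2 mm ≈ 26.1 m.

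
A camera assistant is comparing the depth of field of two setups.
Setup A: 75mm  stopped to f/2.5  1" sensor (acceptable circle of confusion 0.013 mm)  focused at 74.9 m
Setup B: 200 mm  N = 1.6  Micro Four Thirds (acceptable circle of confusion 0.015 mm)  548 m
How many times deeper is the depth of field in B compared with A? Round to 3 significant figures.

5.07

Setup A: H = 75²/(2.5×0.013) + 75 ≈ 173151.9 mm; DoF = Df − Dn = 131941 − 52293 ≈ 79648 mm.
Setup B: H = 200²/(1.6×0.015) + 200 ≈ 1666866.7 mm; DoF = Df − Dn = 816302 − 412439 ≈ 403863 mm.
Ratio = 403863 / 79648 ≈ 5.07.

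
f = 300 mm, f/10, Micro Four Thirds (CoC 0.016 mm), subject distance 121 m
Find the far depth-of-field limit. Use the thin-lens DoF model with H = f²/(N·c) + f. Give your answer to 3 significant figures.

Hyperfocal distance H = f²/(N·c) + f = 300²/(10 × 0.016) + 300 = 90000/0.16 + 300 ≈ 562800.0 mm ≈ 562.8 m.
Far limit Df = s·(H − f)/(H − s) = 121000 × (562800.0 − 300) / (562800.0 − 121000) = 121000 × 562500.0 / 441800.0 ≈ 154057 mm ≈ 154 m.

154 m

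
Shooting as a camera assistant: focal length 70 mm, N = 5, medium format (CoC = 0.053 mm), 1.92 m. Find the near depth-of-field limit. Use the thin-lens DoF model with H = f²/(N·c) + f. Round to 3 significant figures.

Hyperfocal distance H = f²/(N·c) + f = 70²/(5 × 0.053) + 70 = 4900/0.265 + 70 ≈ 18560.6 mm ≈ 18.56 m.
Near limit Dn = s·(H − f)/(H + s − 2f) = 1920 × (18560.6 − 70) / (18560.6 + 1920 − 2 × 70) = 1920 × 18490.6 / 20340.6 ≈ 1745.4 mm ≈ 1.75 m.

1.75 m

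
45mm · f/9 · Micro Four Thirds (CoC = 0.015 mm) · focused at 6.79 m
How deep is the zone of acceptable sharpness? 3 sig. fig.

Hyperfocal distance H = f²/(N·c) + f = 45²/(9 × 0.015) + 45 = 2025/0.135 + 45 ≈ 15045.0 mm ≈ 15.04 m.
Near limit Dn = s·(H − f)/(H + s − 2f) = 6790 × (15045.0 − 45) / (15045.0 + 6790 − 2 × 45) = 6790 × 15000.0 / 21745.0 ≈ 4683.8 mm.
Far limit Df = s·(H − f)/(H − s) = 6790 × (15045.0 − 45) / (15045.0 − 6790) = 6790 × 15000.0 / 8255.0 ≈ 12338.0 mm.
Depth of field = Df − Dn = 12338.0 − 4683.8 ≈ 7654.2 mm ≈ 7.65 m.

7.65 m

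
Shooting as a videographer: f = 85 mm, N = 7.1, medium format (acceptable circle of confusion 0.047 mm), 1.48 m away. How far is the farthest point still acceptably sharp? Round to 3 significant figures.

Hyperfocal distance H = f²/(N·c) + f = 85²/(7.1 × 0.047) + 85 = 7225/0.3337 + 85 ≈ 21736.2 mm ≈ 21.74 m.
Far limit Df = s·(H − f)/(H − s) = 1480 × (21736.2 − 85) / (21736.2 − 1480) = 1480 × 21651.2 / 20256.2 ≈ 1581.9 mm ≈ 1.58 m.

1.58 m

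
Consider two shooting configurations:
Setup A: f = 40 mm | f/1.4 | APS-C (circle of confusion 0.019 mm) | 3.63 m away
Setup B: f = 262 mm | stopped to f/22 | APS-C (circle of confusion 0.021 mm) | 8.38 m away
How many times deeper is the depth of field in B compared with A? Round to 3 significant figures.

Setup A: H = 40²/(1.4×0.019) + 40 ≈ 60190.4 mm; DoF = Df − Dn = 3860.40 − 3425.55 ≈ 434.85 mm.
Setup B: H = 262²/(22×0.021) + 262 ≈ 148842.1 mm; DoF = Df − Dn = 8864.32 − 7945.86 ≈ 918.46 mm.
Ratio = 918.46 / 434.85 ≈ 2.11.

2.11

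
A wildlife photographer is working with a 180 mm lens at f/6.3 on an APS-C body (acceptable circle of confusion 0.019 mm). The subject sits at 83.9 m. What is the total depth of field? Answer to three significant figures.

Hyperfocal distance H = f²/(N·c) + f = 180²/(6.3 × 0.019) + 180 = 32400/0.1197 + 180 ≈ 270856.7 mm ≈ 270.9 m.
Near limit Dn = s·(H − f)/(H + s − 2f) = 83900 × (270856.7 − 180) / (270856.7 + 83900 − 2 × 180) = 83900 × 270676.7 / 354396.7 ≈ 64080 mm.
Far limit Df = s·(H − f)/(H − s) = 83900 × (270856.7 − 180) / (270856.7 − 83900) = 83900 × 270676.7 / 186956.7 ≈ 121471 mm.
Depth of field = Df − Dn = 121471 − 64080 ≈ 57391 mm ≈ 57.4 m.

57.4 m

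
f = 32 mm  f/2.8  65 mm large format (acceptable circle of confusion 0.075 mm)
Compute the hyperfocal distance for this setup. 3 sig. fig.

4.91 m

Hyperfocal distance H = f²/(N·c) + f = 32²/(2.8 × 0.075) + 32 = 1024/0.21 + 32 ≈ 4908.2 mm ≈ 4.91 m.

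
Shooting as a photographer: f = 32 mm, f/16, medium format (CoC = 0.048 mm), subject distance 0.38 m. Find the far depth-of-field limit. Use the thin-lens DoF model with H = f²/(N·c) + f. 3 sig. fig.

Hyperfocal distance H = f²/(N·c) + f = 32²/(16 × 0.048) + 32 = 1024/0.768 + 32 ≈ 1365.3 mm ≈ 1.365 m.
Far limit Df = s·(H − f)/(H − s) = 380 × (1365.3 − 32) / (1365.3 − 380) = 380 × 1333.3 / 985.3 ≈ 514.21 mm ≈ 0.514 m.

0.514 m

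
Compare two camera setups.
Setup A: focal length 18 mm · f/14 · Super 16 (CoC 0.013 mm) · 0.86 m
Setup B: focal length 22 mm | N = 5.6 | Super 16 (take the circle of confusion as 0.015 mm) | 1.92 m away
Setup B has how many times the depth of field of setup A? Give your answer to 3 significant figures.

Setup A: H = 18²/(14×0.013) + 18 ≈ 1798.2 mm; DoF = Df − Dn = 1631.8 − 583.9 ≈ 1047.9 mm.
Setup B: H = 22²/(5.6×0.015) + 22 ≈ 5783.9 mm; DoF = Df − Dn = 2863.1 − 1444.3 ≈ 1418.8 mm.
Ratio = 1418.8 / 1047.9 ≈ 1.35.

1.35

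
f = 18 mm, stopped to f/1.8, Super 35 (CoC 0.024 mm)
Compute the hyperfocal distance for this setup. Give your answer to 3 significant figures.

Hyperfocal distance H = f²/(N·c) + f = 18²/(1.8 × 0.024) + 18 = 324/0.0432 + 18 ≈ 7518.0 mm ≈ 7.52 m.

7.52 m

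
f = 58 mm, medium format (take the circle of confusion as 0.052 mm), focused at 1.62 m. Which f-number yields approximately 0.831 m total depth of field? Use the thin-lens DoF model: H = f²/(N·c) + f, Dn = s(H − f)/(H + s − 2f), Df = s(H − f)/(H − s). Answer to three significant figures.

f/10

Write h = H − f = f²/(N·c). The thin-lens limits are Dn = s·h/(h + (s−f)) and Df = s·h/(h − (s−f)), so DoF = Df − Dn = 2·s·(s−f)·h / (h² − (s−f)²).
That is a quadratic in h: DoF·h² − 2·s·(s−f)·h − DoF·(s−f)² = 0 ⇒ h = (s−f)·(s + √(s² + DoF²)) / DoF = 1562 × (1620 + √(1620² + 831²)) / 831 = 1562 × (1620 + 1820.70) / 831 ≈ 6467.4 mm.
Then N = f²/(c·h) = 58² / (0.052 × 6467.4) = 3364 / 336.30 ≈ 10.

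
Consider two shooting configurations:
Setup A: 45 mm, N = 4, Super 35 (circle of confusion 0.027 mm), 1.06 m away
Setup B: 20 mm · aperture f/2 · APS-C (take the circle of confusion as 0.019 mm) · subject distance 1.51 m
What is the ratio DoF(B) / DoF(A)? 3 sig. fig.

3.79

Setup A: H = 45²/(4×0.027) + 45 ≈ 18795.0 mm; DoF = Df − Dn = 1120.67 − 1005.57 ≈ 115.10 mm.
Setup B: H = 20²/(2×0.019) + 20 ≈ 10546.3 mm; DoF = Df − Dn = 1758.98 − 1322.76 ≈ 436.22 mm.
Ratio = 436.22 / 115.10 ≈ 3.79.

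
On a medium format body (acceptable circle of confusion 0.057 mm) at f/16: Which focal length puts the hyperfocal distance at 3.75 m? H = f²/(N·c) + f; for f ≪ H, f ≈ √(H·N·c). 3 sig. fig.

From H = f²/(N·c) + f, with f ≪ H: f ≈ √(H·N·c) = √(3750 × 16 × 0.057) = √3420.0 ≈ 58.48 mm.
Exact: f² + N·c·f − N·c·H = 0 ⇒ f = (−N·c + √((N·c)² + 4·N·c·H))/2 = (−0.912 + √13681)/2 ≈ 58.027 mm ≈ 58.0 mm.

58.0 mm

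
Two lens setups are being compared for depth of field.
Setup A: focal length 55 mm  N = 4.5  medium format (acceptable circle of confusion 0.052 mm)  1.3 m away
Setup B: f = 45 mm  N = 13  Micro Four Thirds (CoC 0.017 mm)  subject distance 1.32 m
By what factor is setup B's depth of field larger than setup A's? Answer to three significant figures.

1.48

Setup A: H = 55²/(4.5×0.052) + 55 ≈ 12982.4 mm; DoF = Df − Dn = 1438.54 − 1185.80 ≈ 252.74 mm.
Setup B: H = 45²/(13×0.017) + 45 ≈ 9207.9 mm; DoF = Df − Dn = 1533.36 − 1158.76 ≈ 374.60 mm.
Ratio = 374.60 / 252.74 ≈ 1.48.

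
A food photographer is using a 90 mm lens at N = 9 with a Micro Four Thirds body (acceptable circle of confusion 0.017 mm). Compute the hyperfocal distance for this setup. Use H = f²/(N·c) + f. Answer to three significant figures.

Hyperfocal distance H = f²/(N·c) + f = 90²/(9 × 0.017) + 90 = 8100/0.153 + 90 ≈ 53031.2 mm ≈ 53.0 m.

53.0 m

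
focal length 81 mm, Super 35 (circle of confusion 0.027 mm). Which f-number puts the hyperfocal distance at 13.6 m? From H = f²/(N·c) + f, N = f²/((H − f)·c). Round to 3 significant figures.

Rearrange H = f²/(N·c) + f for N: N = f² / ((H − f)·c).
N = 81² / ((13600 − 81) × 0.027) = 6561 / 365.0 ≈ 18.

f/18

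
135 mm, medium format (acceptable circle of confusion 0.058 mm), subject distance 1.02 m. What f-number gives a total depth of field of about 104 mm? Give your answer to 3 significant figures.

Write h = H − f = f²/(N·c). The thin-lens limits are Dn = s·h/(h + (s−f)) and Df = s·h/(h − (s−f)), so DoF = Df − Dn = 2·s·(s−f)·h / (h² − (s−f)²).
That is a quadratic in h: DoF·h² − 2·s·(s−f)·h − DoF·(s−f)² = 0 ⇒ h = (s−f)·(s + √(s² + DoF²)) / DoF = 885 × (1020 + √(1020² + 104²)) / 104 = 885 × (1020 + 1025.29) / 104 ≈ 17405 mm.
Then N = f²/(c·h) = 135² / (0.058 × 17405) = 18225 / 1009.5 ≈ 18.1.

f/18.1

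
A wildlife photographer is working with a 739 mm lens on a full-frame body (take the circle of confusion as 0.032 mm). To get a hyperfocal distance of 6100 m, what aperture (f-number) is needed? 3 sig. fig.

f/2.80

Rearrange H = f²/(N·c) + f for N: N = f² / ((H − f)·c).
N = 739² / ((6100000 − 739) × 0.032) = 546121 / 195176 ≈ 2.80.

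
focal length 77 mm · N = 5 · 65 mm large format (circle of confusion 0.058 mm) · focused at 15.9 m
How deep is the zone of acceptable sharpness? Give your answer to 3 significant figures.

61.4 m

Hyperfocal distance H = f²/(N·c) + f = 77²/(5 × 0.058) + 77 = 5929/0.29 + 77 ≈ 20521.8 mm ≈ 20.52 m.
Near limit Dn = s·(H − f)/(H + s − 2f) = 15900 × (20521.8 − 77) / (20521.8 + 15900 − 2 × 77) = 15900 × 20444.8 / 36267.8 ≈ 8963 mm.
Far limit Df = s·(H − f)/(H − s) = 15900 × (20521.8 − 77) / (20521.8 − 15900) = 15900 × 20444.8 / 4621.8 ≈ 70334 mm.
Depth of field = Df − Dn = 70334 − 8963 ≈ 61371 mm ≈ 61.4 m.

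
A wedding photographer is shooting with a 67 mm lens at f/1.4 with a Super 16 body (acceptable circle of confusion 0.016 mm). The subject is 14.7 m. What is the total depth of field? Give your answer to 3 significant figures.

2.16 m

Hyperfocal distance H = f²/(N·c) + f = 67²/(1.4 × 0.016) + 67 = 4489/0.0224 + 67 ≈ 200468.8 mm ≈ 200.5 m.
Near limit Dn = s·(H − f)/(H + s − 2f) = 14700 × (200468.8 − 67) / (200468.8 + 14700 − 2 × 67) = 14700 × 200401.8 / 215034.8 ≈ 13699.7 mm.
Far limit Df = s·(H − f)/(H − s) = 14700 × (200468.8 − 67) / (200468.8 − 14700) = 14700 × 200401.8 / 185768.8 ≈ 15857.9 mm.
Depth of field = Df − Dn = 15857.9 − 13699.7 ≈ 2158.2 mm ≈ 2.16 m.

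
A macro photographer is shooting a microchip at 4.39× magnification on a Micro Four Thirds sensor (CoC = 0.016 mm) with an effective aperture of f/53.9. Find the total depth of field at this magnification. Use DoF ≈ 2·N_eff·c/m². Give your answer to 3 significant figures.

At magnification m, DoF ≈ 2·N_eff·c/m² = 2 × 53.9 × 0.016 / 4.39² = 1.725 / 19.27 ≈ 0.0895 mm.

0.0895 mm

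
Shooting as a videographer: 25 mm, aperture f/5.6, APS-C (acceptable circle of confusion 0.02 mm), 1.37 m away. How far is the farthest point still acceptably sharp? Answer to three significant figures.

1.81 m

Hyperfocal distance H = f²/(N·c) + f = 25²/(5.6 × 0.02) + 25 = 625/0.112 + 25 ≈ 5605.4 mm ≈ 5.605 m.
Far limit Df = s·(H − f)/(H − s) = 1370 × (5605.4 − 25) / (5605.4 − 1370) = 1370 × 5580.4 / 4235.4 ≈ 1805.1 mm ≈ 1.81 m.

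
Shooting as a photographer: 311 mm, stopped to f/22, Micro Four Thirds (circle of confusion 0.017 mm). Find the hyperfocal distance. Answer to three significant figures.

Hyperfocal distance H = f²/(N·c) + f = 311²/(22 × 0.017) + 311 = 96721/0.374 + 311 ≈ 258923.3 mm ≈ 259 m.

259 m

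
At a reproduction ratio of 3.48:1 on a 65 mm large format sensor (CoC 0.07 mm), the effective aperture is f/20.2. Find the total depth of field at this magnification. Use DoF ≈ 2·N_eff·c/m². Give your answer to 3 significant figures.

0.234 mm

At magnification m, DoF ≈ 2·N_eff·c/m² = 2 × 20.2 × 0.07 / 3.48² = 2.828 / 12.11 ≈ 0.234 mm.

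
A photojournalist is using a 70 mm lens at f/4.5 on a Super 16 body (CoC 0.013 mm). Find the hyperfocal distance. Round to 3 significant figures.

Hyperfocal distance H = f²/(N·c) + f = 70²/(4.5 × 0.013) + 70 = 4900/0.0585 + 70 ≈ 83830.7 mm ≈ 83.8 m.

83.8 m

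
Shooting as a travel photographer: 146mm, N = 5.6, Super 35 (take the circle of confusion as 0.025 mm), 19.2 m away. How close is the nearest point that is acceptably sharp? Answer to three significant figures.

17.1 m

Hyperfocal distance H = f²/(N·c) + f = 146²/(5.6 × 0.025) + 146 = 21316/0.14 + 146 ≈ 152403.1 mm ≈ 152.4 m.
Near limit Dn = s·(H − f)/(H + s − 2f) = 19200 × (152403.1 − 146) / (152403.1 + 19200 − 2 × 146) = 19200 × 152257.1 / 171311.1 ≈ 17064 mm ≈ 17.1 m.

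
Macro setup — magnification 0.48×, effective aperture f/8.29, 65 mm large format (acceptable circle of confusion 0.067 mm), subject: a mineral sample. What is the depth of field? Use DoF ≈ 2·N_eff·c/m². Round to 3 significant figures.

At magnification m, DoF ≈ 2·N_eff·c/m² = 2 × 8.29 × 0.067 / 0.48² = 1.111 / 0.2304 ≈ 4.82 mm.

4.82 mm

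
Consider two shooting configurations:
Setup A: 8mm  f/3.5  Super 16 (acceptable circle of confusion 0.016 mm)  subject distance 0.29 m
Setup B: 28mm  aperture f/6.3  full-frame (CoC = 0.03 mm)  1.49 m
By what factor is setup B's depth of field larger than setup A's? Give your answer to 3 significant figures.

7.87

Setup A: H = 8²/(3.5×0.016) + 8 ≈ 1150.9 mm; DoF = Df − Dn = 385.00 − 232.60 ≈ 152.40 mm.
Setup B: H = 28²/(6.3×0.03) + 28 ≈ 4176.1 mm; DoF = Df − Dn = 2301.0 − 1101.7 ≈ 1199.3 mm.
Ratio = 1199.3 / 152.40 ≈ 7.87.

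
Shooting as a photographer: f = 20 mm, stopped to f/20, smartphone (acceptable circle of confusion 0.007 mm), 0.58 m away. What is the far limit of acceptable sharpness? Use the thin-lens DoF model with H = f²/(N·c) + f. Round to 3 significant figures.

0.721 m

Hyperfocal distance H = f²/(N·c) + f = 20²/(20 × 0.007) + 20 = 400/0.14 + 20 ≈ 2877.1 mm ≈ 2.877 m.
Far limit Df = s·(H − f)/(H − s) = 580 × (2877.1 − 20) / (2877.1 − 580) = 580 × 2857.1 / 2297.1 ≈ 721.39 mm ≈ 0.721 m.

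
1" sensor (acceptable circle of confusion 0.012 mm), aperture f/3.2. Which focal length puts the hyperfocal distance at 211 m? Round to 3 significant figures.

From H = f²/(N·c) + f, with f ≪ H: f ≈ √(H·N·c) = √(211000 × 3.2 × 0.012) = √8102.4 ≈ 90.01 mm.
The +f correction barely moves this — solving exactly, f² + N·c·f − N·c·H = 0 ⇒ f = (−N·c + √((N·c)² + 4·N·c·H))/2 = (−0.0384 + √32410)/2 ≈ 89.994 mm, so f ≈ 90.0 mm.

90.0 mm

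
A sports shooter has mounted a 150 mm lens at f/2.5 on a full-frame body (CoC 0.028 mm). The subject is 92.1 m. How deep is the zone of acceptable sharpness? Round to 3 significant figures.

57.4 m

Hyperfocal distance H = f²/(N·c) + f = 150²/(2.5 × 0.028) + 150 = 22500/0.07 + 150 ≈ 321578.6 mm ≈ 321.6 m.
Near limit Dn = s·(H − f)/(H + s − 2f) = 92100 × (321578.6 − 150) / (321578.6 + 92100 − 2 × 150) = 92100 × 321428.6 / 413378.6 ≈ 71614 mm.
Far limit Df = s·(H − f)/(H − s) = 92100 × (321578.6 − 150) / (321578.6 − 92100) = 92100 × 321428.6 / 229478.6 ≈ 129004 mm.
Depth of field = Df − Dn = 129004 − 71614 ≈ 57390 mm ≈ 57.4 m.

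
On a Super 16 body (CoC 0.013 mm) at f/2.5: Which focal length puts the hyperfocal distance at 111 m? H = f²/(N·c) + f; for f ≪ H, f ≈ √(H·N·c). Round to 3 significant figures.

From H = f²/(N·c) + f, with f ≪ H: f ≈ √(H·N·c) = √(111000 × 2.5 × 0.013) = √3607.5 ≈ 60.06 mm.
Exact: f² + N·c·f − N·c·H = 0 ⇒ f = (−N·c + √((N·c)² + 4·N·c·H))/2 = (−0.0325 + √14430)/2 ≈ 60.046 mm ≈ 60.0 mm.

60.0 mm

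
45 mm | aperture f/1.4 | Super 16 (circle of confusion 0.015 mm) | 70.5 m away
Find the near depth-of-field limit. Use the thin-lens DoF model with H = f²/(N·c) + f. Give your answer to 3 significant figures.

Hyperfocal distance H = f²/(N·c) + f = 45²/(1.4 × 0.015) + 45 = 2025/0.021 + 45 ≈ 96473.6 mm ≈ 96.47 m.
Near limit Dn = s·(H − f)/(H + s − 2f) = 70500 × (96473.6 − 45) / (96473.6 + 70500 − 2 × 45) = 70500 × 96428.6 / 166883.6 ≈ 40736 mm ≈ 40.7 m.

40.7 m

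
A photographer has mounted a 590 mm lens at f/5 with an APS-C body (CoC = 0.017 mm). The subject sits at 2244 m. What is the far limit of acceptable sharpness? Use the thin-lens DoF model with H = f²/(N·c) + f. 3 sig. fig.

Hyperfocal distance H = f²/(N·c) + f = 590²/(5 × 0.017) + 590 = 348100/0.085 + 590 ≈ 4095884.1 mm ≈ 4096 m.
Far limit Df = s·(H − f)/(H − s) = 2244000 × (4095884.1 − 590) / (4095884.1 − 2244000) = 2244000 × 4095294.1 / 1851884.1 ≈ 4962427 mm ≈ 4960 m.

4960 m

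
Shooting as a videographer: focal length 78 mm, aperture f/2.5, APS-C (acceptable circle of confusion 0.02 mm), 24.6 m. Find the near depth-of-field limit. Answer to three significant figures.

Hyperfocal distance H = f²/(N·c) + f = 78²/(2.5 × 0.02) + 78 = 6084/0.05 + 78 ≈ 121758.0 mm ≈ 121.8 m.
Near limit Dn = s·(H − f)/(H + s − 2f) = 24600 × (121758.0 − 78) / (121758.0 + 24600 − 2 × 78) = 24600 × 121680.0 / 146202.0 ≈ 20474 mm ≈ 20.5 m.

20.5 m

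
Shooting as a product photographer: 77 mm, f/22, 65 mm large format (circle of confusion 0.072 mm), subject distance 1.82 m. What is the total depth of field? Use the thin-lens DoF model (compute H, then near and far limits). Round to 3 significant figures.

Hyperfocal distance H = f²/(N·c) + f = 77²/(22 × 0.072) + 77 = 5929/1.584 + 77 ≈ 3820.1 mm ≈ 3.820 m.
Near limit Dn = s·(H − f)/(H + s − 2f) = 1820 × (3820.1 − 77) / (3820.1 + 1820 − 2 × 77) = 1820 × 3743.1 / 5486.1 ≈ 1241.8 mm.
Far limit Df = s·(H − f)/(H − s) = 1820 × (3820.1 − 77) / (3820.1 − 1820) = 1820 × 3743.1 / 2000.1 ≈ 3406.1 mm.
Depth of field = Df − Dn = 3406.1 − 1241.8 ≈ 2164.3 mm ≈ 2.16 m.

2.16 m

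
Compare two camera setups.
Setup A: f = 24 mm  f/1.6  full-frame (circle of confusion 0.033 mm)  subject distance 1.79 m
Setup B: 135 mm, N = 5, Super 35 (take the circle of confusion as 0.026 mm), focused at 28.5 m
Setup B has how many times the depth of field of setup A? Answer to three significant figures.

Setup A: H = 24²/(1.6×0.033) + 24 ≈ 10933.1 mm; DoF = Df − Dn = 2135.74 − 1540.60 ≈ 595.14 mm.
Setup B: H = 135²/(5×0.026) + 135 ≈ 140327.3 mm; DoF = Df − Dn = 35729 − 23704 ≈ 12025 mm.
Ratio = 12025 / 595.14 ≈ 20.2.

20.2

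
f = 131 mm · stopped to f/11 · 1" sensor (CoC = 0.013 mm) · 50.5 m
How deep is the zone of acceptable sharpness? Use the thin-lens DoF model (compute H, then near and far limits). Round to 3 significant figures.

Hyperfocal distance H = f²/(N·c) + f = 131²/(11 × 0.013) + 131 = 17161/0.143 + 131 ≈ 120138.0 mm ≈ 120.1 m.
Near limit Dn = s·(H − f)/(H + s − 2f) = 50500 × (120138.0 − 131) / (120138.0 + 50500 − 2 × 131) = 50500 × 120007.0 / 170376.0 ≈ 35570 mm.
Far limit Df = s·(H − f)/(H − s) = 50500 × (120138.0 − 131) / (120138.0 − 50500) = 50500 × 120007.0 / 69638.0 ≈ 87027 mm.
Depth of field = Df − Dn = 87027 − 35570 ≈ 51457 mm ≈ 51.5 m.

51.5 m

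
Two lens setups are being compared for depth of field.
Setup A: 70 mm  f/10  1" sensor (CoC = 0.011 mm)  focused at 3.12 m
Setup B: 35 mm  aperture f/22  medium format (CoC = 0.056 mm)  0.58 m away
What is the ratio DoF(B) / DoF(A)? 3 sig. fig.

Setup A: H = 70²/(10×0.011) + 70 ≈ 44615.5 mm; DoF = Df − Dn = 3349.33 − 2920.06 ≈ 429.27 mm.
Setup B: H = 35²/(22×0.056) + 35 ≈ 1029.3 mm; DoF = Df − Dn = 1283.51 − 374.65 ≈ 908.86 mm.
Ratio = 908.86 / 429.27 ≈ 2.12.

2.12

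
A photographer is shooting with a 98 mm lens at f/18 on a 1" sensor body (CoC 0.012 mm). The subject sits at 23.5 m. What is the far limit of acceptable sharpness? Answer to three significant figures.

Hyperfocal distance H = f²/(N·c) + f = 98²/(18 × 0.012) + 98 = 9604/0.216 + 98 ≈ 44561.0 mm ≈ 44.56 m.
Far limit Df = s·(H − f)/(H − s) = 23500 × (44561.0 − 98) / (44561.0 − 23500) = 23500 × 44463.0 / 21061.0 ≈ 49612 mm ≈ 49.6 m.

49.6 m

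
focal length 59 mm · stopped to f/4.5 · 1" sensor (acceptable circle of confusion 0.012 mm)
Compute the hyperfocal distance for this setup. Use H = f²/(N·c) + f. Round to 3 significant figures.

64.5 m

Hyperfocal distance H = f²/(N·c) + f = 59²/(4.5 × 0.012) + 59 = 3481/0.054 + 59 ≈ 64522.0 mm ≈ 64.5 m.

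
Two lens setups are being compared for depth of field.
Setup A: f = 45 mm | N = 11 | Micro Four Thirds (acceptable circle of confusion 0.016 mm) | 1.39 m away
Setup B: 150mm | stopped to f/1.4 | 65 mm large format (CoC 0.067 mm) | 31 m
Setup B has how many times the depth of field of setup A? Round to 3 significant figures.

24.6

Setup A: H = 45²/(11×0.016) + 45 ≈ 11550.7 mm; DoF = Df − Dn = 1574.00 − 1244.52 ≈ 329.48 mm.
Setup B: H = 150²/(1.4×0.067) + 150 ≈ 240022.1 mm; DoF = Df − Dn = 35575.4 − 27467.4 ≈ 8108.0 mm.
Ratio = 8108.0 / 329.48 ≈ 24.6.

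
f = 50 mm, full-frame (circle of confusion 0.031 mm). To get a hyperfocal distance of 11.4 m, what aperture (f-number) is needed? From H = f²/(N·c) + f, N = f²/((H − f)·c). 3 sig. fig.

f/7.11

Rearrange H = f²/(N·c) + f for N: N = f² / ((H − f)·c).
N = 50² / ((11400 − 50) × 0.031) = 2500 / 351.9 ≈ 7.11.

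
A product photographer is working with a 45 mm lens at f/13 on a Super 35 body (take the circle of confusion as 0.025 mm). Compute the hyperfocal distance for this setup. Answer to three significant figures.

6.28 m

Hyperfocal distance H = f²/(N·c) + f = 45²/(13 × 0.025) + 45 = 2025/0.325 + 45 ≈ 6275.8 mm ≈ 6.28 m.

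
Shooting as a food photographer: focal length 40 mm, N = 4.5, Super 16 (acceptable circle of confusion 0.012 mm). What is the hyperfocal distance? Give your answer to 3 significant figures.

29.7 m

Hyperfocal distance H = f²/(N·c) + f = 40²/(4.5 × 0.012) + 40 = 1600/0.054 + 40 ≈ 29669.6 mm ≈ 29.7 m.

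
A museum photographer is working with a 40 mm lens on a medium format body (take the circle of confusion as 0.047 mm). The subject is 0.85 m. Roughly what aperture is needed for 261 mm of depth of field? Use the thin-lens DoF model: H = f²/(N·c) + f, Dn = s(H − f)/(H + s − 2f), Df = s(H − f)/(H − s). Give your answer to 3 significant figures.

Write h = H − f = f²/(N·c). The thin-lens limits are Dn = s·h/(h + (s−f)) and Df = s·h/(h − (s−f)), so DoF = Df − Dn = 2·s·(s−f)·h / (h² − (s−f)²).
That is a quadratic in h: DoF·h² − 2·s·(s−f)·h − DoF·(s−f)² = 0 ⇒ h = (s−f)·(s + √(s² + DoF²)) / DoF = 810 × (850 + √(850² + 261²)) / 261 = 810 × (850 + 889.169) / 261 ≈ 5397.4 mm.
Then N = f²/(c·h) = 40² / (0.047 × 5397.4) = 1600 / 253.68 ≈ 6.31.

f/6.31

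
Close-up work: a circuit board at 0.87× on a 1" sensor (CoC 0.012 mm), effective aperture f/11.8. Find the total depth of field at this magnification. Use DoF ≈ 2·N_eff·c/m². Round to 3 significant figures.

At magnification m, DoF ≈ 2·N_eff·c/m² = 2 × 11.8 × 0.012 / 0.87² = 0.2832 / 0.7569 ≈ 0.374 mm.

0.374 mm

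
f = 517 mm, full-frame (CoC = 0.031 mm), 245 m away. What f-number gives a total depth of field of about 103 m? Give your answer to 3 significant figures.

Write h = H − f = f²/(N·c). The thin-lens limits are Dn = s·h/(h + (s−f)) and Df = s·h/(h − (s−f)), so DoF = Df − Dn = 2·s·(s−f)·h / (h² − (s−f)²).
That is a quadratic in h: DoF·h² − 2·s·(s−f)·h − DoF·(s−f)² = 0 ⇒ h = (s−f)·(s + √(s² + DoF²)) / DoF = 244483 × (245000 + √(245000² + 103000²)) / 103000 = 244483 × (245000 + 265771) / 103000 ≈ 1212376 mm.
Then N = f²/(c·h) = 517² / (0.031 × 1212376) = 267289 / 37584 ≈ 7.11.

f/7.11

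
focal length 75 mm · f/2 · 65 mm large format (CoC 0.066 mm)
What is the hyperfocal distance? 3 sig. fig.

Hyperfocal distance H = f²/(N·c) + f = 75²/(2 × 0.066) + 75 = 5625/0.132 + 75 ≈ 42688.6 mm ≈ 42.7 m.

42.7 m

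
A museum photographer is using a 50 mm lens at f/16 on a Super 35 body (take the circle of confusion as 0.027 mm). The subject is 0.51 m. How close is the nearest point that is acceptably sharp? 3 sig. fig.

Hyperfocal distance H = f²/(N·c) + f = 50²/(16 × 0.027) + 50 = 2500/0.432 + 50 ≈ 5837.0 mm ≈ 5.837 m.
Near limit Dn = s·(H − f)/(H + s − 2f) = 510 × (5837.0 − 50) / (5837.0 + 510 − 2 × 50) = 510 × 5787.0 / 6247.0 ≈ 472.45 mm.

472 mm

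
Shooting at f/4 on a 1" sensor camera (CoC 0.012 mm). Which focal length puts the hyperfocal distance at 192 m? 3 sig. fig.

From H = f²/(N·c) + f, with f ≪ H: f ≈ √(H·N·c) = √(192000 × 4 × 0.012) = √9216.0 ≈ 96.00 mm.
The +f correction barely moves this — solving exactly, f² + N·c·f − N·c·H = 0 ⇒ f = (−N·c + √((N·c)² + 4·N·c·H))/2 = (−0.048 + √36864)/2 ≈ 95.976 mm, so f ≈ 96.0 mm.

96.0 mm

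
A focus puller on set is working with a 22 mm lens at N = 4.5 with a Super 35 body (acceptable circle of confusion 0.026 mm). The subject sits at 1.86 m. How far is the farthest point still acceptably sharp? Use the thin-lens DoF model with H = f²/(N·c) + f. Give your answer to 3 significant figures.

Hyperfocal distance H = f²/(N·c) + f = 22²/(4.5 × 0.026) + 22 = 484/0.117 + 22 ≈ 4158.8 mm ≈ 4.159 m.
Far limit Df = s·(H − f)/(H − s) = 1860 × (4158.8 − 22) / (4158.8 − 1860) = 1860 × 4136.8 / 2298.8 ≈ 3347.2 mm ≈ 3.35 m.

3.35 m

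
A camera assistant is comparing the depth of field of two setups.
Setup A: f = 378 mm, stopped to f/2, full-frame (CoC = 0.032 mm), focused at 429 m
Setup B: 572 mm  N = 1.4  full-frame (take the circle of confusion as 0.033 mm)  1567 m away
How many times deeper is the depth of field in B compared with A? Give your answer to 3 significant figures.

4.26

Setup A: H = 378²/(2×0.032) + 378 ≈ 2232940.5 mm; DoF = Df − Dn = 530932 − 359903 ≈ 171029 mm.
Setup B: H = 572²/(1.4×0.033) + 572 ≈ 7082476.8 mm; DoF = Df − Dn = 2012037 − 1283177 ≈ 728860 mm.
Ratio = 728860 / 171029 ≈ 4.26.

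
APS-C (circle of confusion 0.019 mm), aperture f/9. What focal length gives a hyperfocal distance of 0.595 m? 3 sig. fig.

From H = f²/(N·c) + f, with f ≪ H: f ≈ √(H·N·c) = √(595 × 9 × 0.019) = √101.74 ≈ 10.09 mm.
Exact: f² + N·c·f − N·c·H = 0 ⇒ f = (−N·c + √((N·c)² + 4·N·c·H))/2 = (−0.171 + √407.01)/2 ≈ 10.002 mm ≈ 10.0 mm.

10.0 mm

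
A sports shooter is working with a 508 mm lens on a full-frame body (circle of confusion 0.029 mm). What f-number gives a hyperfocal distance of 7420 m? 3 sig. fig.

Rearrange H = f²/(N·c) + f for N: N = f² / ((H − f)·c).
N = 508² / ((7420000 − 508) × 0.029) = 258064 / 215165 ≈ 1.20.

f/1.20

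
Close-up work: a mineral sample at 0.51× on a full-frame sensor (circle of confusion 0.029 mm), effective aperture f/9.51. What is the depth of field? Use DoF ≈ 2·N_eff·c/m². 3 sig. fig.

2.12 mm

At magnification m, DoF ≈ 2·N_eff·c/m² = 2 × 9.51 × 0.029 / 0.51² = 0.5516 / 0.2601 ≈ 2.12 mm.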